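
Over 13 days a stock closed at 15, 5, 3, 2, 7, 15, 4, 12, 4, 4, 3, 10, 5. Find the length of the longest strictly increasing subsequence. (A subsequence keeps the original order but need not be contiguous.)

3

Track the smallest tail for each achievable length (strict):
15 → extends → [15]
5 → replaces 15 → [5]
3 → replaces 5 → [3]
2 → replaces 3 → [2]
7 → extends → [2, 7]
15 → extends → [2, 7, 15]
4 → replaces 7 → [2, 4, 15]
12 → replaces 15 → [2, 4, 12]
4 → already a tail → [2, 4, 12]
4 → already a tail → [2, 4, 12]
3 → replaces 4 → [2, 3, 12]
10 → replaces 12 → [2, 3, 10]
5 → replaces 10 → [2, 3, 5]
Three tails, so the longest strictly increasing subsequence has length 3 (e.g. 5, 7, 15).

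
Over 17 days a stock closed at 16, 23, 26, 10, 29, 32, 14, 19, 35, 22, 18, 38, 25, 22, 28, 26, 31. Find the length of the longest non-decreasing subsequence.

7

Let dp[i] be the length of the longest such subsequence ending at index i:
i:      1  2  3  4  5  6  7  8  9 10 11 12 13 14 15 16 17
a[i]:  16 23 26 10 29 32 14 19 35 22 18 38 25 22 28 26 31
dp:     1  2  3  1  4  5  2  3  6  4  3  7  5  5  6  6  7
Maximum dp value is 7.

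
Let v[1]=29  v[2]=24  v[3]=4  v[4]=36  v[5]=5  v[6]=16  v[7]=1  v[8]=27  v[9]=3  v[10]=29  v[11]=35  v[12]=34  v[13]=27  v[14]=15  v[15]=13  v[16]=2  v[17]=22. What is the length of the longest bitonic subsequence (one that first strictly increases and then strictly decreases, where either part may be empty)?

11

inc[i] = longest strictly increasing subsequence ending at i; dec[i] = longest strictly decreasing subsequence starting at i:
i:      1  2  3  4  5  6  7  8  9 10 11 12 13 14 15 16 17
v[i]:  29 24  4 36  5 16  1 27  3 29 35 34 27 15 13  2 22
inc:    1  1  1  2  2  3  1  4  2  5  6  6  4  3  3  2  4
dec:    6  5  3  7  3  4  1  4  2  5  6  5  4  3  2  1  1
Best peak at i=11 (value 35): inc=6, dec=6, length 6+6−1 = 11.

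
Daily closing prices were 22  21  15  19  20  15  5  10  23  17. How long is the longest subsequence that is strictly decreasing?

5

Negate each value so 'decreasing' becomes 'increasing', then run patience tails on the negated sequence:
-22 → extends → [-22]
-21 → extends → [-22, -21]
-15 → extends → [-22, -21, -15]
-19 → replaces -15 → [-22, -21, -19]
-20 → replaces -19 → [-22, -21, -20]
-15 → extends → [-22, -21, -20, -15]
-5 → extends → [-22, -21, -20, -15, -5]
-10 → replaces -5 → [-22, -21, -20, -15, -10]
-23 → replaces -22 → [-23, -21, -20, -15, -10]
-17 → replaces -15 → [-23, -21, -20, -17, -10]
Five tails, so the longest strictly decreasing subsequence of the original has length 5.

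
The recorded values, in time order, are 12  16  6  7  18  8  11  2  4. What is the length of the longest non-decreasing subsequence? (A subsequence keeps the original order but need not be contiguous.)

4

Track the smallest tail for each achievable length (allowing ties):
12 → extends → [12]
16 → extends → [12, 16]
6 → replaces 12 → [6, 16]
7 → replaces 16 → [6, 7]
18 → extends → [6, 7, 18]
8 → replaces 18 → [6, 7, 8]
11 → extends → [6, 7, 8, 11]
2 → replaces 6 → [2, 7, 8, 11]
4 → replaces 7 → [2, 4, 8, 11]
Four tails, so the longest non-decreasing subsequence has length 4 (e.g. 6, 7, 8, 11).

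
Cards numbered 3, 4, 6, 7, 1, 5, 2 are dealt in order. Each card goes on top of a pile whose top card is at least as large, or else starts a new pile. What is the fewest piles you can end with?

4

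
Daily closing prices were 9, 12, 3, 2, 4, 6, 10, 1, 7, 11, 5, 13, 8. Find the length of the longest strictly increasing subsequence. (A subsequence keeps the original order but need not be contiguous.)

6

Track the smallest tail for each achievable length (strict):
9 → extends → [9]
12 → extends → [9, 12]
3 → replaces 9 → [3, 12]
2 → replaces 3 → [2, 12]
4 → replaces 12 → [2, 4]
6 → extends → [2, 4, 6]
10 → extends → [2, 4, 6, 10]
1 → replaces 2 → [1, 4, 6, 10]
7 → replaces 10 → [1, 4, 6, 7]
11 → extends → [1, 4, 6, 7, 11]
5 → replaces 6 → [1, 4, 5, 7, 11]
13 → extends → [1, 4, 5, 7, 11, 13]
8 → replaces 11 → [1, 4, 5, 7, 8, 13]
Six tails, so the longest strictly increasing subsequence has length 6 (e.g. 3, 4, 6, 10, 11, 13).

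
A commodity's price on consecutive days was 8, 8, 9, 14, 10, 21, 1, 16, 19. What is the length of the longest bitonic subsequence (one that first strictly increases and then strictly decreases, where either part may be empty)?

inc[i] = longest strictly increasing subsequence ending at i; dec[i] = longest strictly decreasing subsequence starting at i:
i:      1  2  3  4  5  6  7  8  9
a[i]:   8  8  9 14 10 21  1 16 19
inc:    1  1  2  3  3  4  1  4  5
dec:    2  2  2  3  2  2  1  1  1
Best peak at i=4 (value 14): inc=3, dec=3, length 3+3−1 = 5.

5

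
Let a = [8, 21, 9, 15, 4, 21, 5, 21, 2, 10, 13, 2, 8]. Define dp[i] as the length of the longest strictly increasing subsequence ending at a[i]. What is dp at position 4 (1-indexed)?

3

dp[i] = 1 + max{dp[j] : j<i, a[j]<a[i]} (or 1 if no such j):
i:      1  2  3  4  5  6  7  8  9 10 11 12 13
a[i]:   8 21  9 15  4 21  5 21  2 10 13  2  8
dp:     1  2  2  3  1  4  2  4  1  3  4  1  3
At index 4 the value is 3.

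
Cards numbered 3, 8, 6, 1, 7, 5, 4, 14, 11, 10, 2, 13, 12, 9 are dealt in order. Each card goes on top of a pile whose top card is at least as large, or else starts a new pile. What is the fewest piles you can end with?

Place each on the leftmost legal pile:
3 → new pile 1 (tops now [3])
8 → new pile 2 (tops now [3, 8])
6 → pile 2 (tops now [3, 6])
1 → pile 1 (tops now [1, 6])
7 → new pile 3 (tops now [1, 6, 7])
5 → pile 2 (tops now [1, 5, 7])
4 → pile 2 (tops now [1, 4, 7])
14 → new pile 4 (tops now [1, 4, 7, 14])
11 → pile 4 (tops now [1, 4, 7, 11])
10 → pile 4 (tops now [1, 4, 7, 10])
2 → pile 2 (tops now [1, 2, 7, 10])
13 → new pile 5 (tops now [1, 2, 7, 10, 13])
12 → pile 5 (tops now [1, 2, 7, 10, 12])
9 → pile 4 (tops now [1, 2, 7, 9, 12])
Five piles.

5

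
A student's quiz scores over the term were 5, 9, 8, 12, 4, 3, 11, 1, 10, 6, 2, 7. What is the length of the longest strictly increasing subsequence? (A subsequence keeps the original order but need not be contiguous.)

Track the smallest tail for each achievable length (strict):
5 → extends → [5]
9 → extends → [5, 9]
8 → replaces 9 → [5, 8]
12 → extends → [5, 8, 12]
4 → replaces 5 → [4, 8, 12]
3 → replaces 4 → [3, 8, 12]
11 → replaces 12 → [3, 8, 11]
1 → replaces 3 → [1, 8, 11]
10 → replaces 11 → [1, 8, 10]
6 → replaces 8 → [1, 6, 10]
2 → replaces 6 → [1, 2, 10]
7 → replaces 10 → [1, 2, 7]
Three tails, so the longest strictly increasing subsequence has length 3 (e.g. 5, 9, 12).

3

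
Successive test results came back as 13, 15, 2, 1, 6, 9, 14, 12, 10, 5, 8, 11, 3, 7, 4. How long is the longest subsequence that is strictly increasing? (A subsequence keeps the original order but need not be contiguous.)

Let dp[i] be the length of the longest such subsequence ending at index i:
i:      1  2  3  4  5  6  7  8  9 10 11 12 13 14 15
a[i]:  13 15  2  1  6  9 14 12 10  5  8 11  3  7  4
dp:     1  2  1  1  2  3  4  4  4  2  3  5  2  3  3
Maximum dp value is 5.

5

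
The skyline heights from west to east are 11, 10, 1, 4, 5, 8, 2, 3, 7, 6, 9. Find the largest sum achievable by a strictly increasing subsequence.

27

Let S[i] be the best sum of a strictly increasing subsequence ending at i:
i:      1  2  3  4  5  6  7  8  9 10 11
a[i]:  11 10  1  4  5  8  2  3  7  6  9
S:     11 10  1  5 10 18  3  6 17 16 27
Maximum is 27 (e.g. 1 + 4 + 5 + 8 + 9).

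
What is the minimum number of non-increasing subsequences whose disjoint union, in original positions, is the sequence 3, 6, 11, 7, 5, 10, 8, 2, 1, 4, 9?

5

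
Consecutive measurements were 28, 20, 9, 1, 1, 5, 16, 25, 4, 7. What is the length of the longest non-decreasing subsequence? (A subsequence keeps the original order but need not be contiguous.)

5

Track the smallest tail for each achievable length (allowing ties):
28 → extends → [28]
20 → replaces 28 → [20]
9 → replaces 20 → [9]
1 → replaces 9 → [1]
1 → extends → [1, 1]
5 → extends → [1, 1, 5]
16 → extends → [1, 1, 5, 16]
25 → extends → [1, 1, 5, 16, 25]
4 → replaces 5 → [1, 1, 4, 16, 25]
7 → replaces 16 → [1, 1, 4, 7, 25]
Five tails, so the longest non-decreasing subsequence has length 5 (e.g. 1, 1, 5, 16, 25).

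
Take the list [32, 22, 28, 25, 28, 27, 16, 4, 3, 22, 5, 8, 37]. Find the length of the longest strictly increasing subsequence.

4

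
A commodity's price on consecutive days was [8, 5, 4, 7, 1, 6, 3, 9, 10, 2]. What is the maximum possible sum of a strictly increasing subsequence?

Let S[i] be the best sum of a strictly increasing subsequence ending at i:
i:      1  2  3  4  5  6  7  8  9 10
a[i]:   8  5  4  7  1  6  3  9 10  2
S:      8  5  4 12  1 11  4 21 31  3
Maximum is 31 (e.g. 5 + 7 + 9 + 10).

31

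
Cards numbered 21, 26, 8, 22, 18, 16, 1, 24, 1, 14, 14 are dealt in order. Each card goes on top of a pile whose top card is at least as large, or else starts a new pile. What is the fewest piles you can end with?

3

Place each on the leftmost legal pile:
21 → new pile 1 (tops now [21])
26 → new pile 2 (tops now [21, 26])
8 → pile 1 (tops now [8, 26])
22 → pile 2 (tops now [8, 22])
18 → pile 2 (tops now [8, 18])
16 → pile 2 (tops now [8, 16])
1 → pile 1 (tops now [1, 16])
24 → new pile 3 (tops now [1, 16, 24])
1 → pile 1 (tops now [1, 16, 24])
14 → pile 2 (tops now [1, 14, 24])
14 → pile 2 (tops now [1, 14, 24])
Three piles.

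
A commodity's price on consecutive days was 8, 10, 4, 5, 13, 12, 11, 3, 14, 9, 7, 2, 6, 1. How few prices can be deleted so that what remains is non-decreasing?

Fewest deletions = n − (longest non-decreasing subsequence).
Patience tails:
8 → extends → [8]
10 → extends → [8, 10]
4 → replaces 8 → [4, 10]
5 → replaces 10 → [4, 5]
13 → extends → [4, 5, 13]
12 → replaces 13 → [4, 5, 12]
11 → replaces 12 → [4, 5, 11]
3 → replaces 4 → [3, 5, 11]
14 → extends → [3, 5, 11, 14]
9 → replaces 11 → [3, 5, 9, 14]
7 → replaces 9 → [3, 5, 7, 14]
2 → replaces 3 → [2, 5, 7, 14]
6 → replaces 7 → [2, 5, 6, 14]
1 → replaces 2 → [1, 5, 6, 14]
Longest non-decreasing subsequence has length 4, so deletions = 14 − 4 = 10.

10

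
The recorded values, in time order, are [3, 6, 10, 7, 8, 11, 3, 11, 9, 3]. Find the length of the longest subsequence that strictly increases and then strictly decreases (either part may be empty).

7

inc[i] = longest strictly increasing subsequence ending at i; dec[i] = longest strictly decreasing subsequence starting at i:
i:      1  2  3  4  5  6  7  8  9 10
a[i]:   3  6 10  7  8 11  3 11  9  3
inc:    1  2  3  3  4  5  1  5  5  1
dec:    1  2  3  2  2  3  1  3  2  1
Best peak at i=6 (value 11): inc=5, dec=3, length 5+3−1 = 7.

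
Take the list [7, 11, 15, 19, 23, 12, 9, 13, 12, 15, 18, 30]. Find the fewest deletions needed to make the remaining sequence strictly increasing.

Fewest deletions = n − (longest strictly increasing subsequence).
i:      1  2  3  4  5  6  7  8  9 10 11 12
a[i]:   7 11 15 19 23 12  9 13 12 15 18 30
dp:     1  2  3  4  5  3  2  4  3  5  6  7
max dp = 7, so deletions = 12 − 7 = 5.

5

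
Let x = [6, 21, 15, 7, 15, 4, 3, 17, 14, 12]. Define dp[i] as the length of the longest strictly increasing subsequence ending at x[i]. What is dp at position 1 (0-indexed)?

2

dp[i] = 1 + max{dp[j] : j<i, x[j]<x[i]} (or 1 if no such j):
i:      0  1  2  3  4  5  6  7  8  9
x[i]:   6 21 15  7 15  4  3 17 14 12
dp:     1  2  2  2  3  1  1  4  3  3
At index 1 the value is 2.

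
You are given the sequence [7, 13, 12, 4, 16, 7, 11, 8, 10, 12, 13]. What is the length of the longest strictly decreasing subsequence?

4

Let dp[i] be the longest strictly decreasing subsequence ending at i:
i:      1  2  3  4  5  6  7  8  9 10 11
a[i]:   7 13 12  4 16  7 11  8 10 12 13
dp:     1  1  2  3  1  3  3  4  4  2  2
Maximum is 4.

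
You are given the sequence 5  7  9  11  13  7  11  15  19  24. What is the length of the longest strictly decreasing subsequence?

2

Negate each value so 'decreasing' becomes 'increasing', then run patience tails on the negated sequence:
-5 → extends → [-5]
-7 → replaces -5 → [-7]
-9 → replaces -7 → [-9]
-11 → replaces -9 → [-11]
-13 → replaces -11 → [-13]
-7 → extends → [-13, -7]
-11 → replaces -7 → [-13, -11]
-15 → replaces -13 → [-15, -11]
-19 → replaces -15 → [-19, -11]
-24 → replaces -19 → [-24, -11]
Two tails, so the longest strictly decreasing subsequence of the original has length 2.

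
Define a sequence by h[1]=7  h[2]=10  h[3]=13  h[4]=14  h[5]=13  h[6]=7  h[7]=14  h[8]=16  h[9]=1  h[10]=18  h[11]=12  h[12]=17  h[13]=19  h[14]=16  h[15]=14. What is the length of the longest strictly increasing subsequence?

Let dp[i] be the length of the longest such subsequence ending at index i:
i:      1  2  3  4  5  6  7  8  9 10 11 12 13 14 15
h[i]:   7 10 13 14 13  7 14 16  1 18 12 17 19 16 14
dp:     1  2  3  4  3  1  4  5  1  6  3  6  7  5  4
Maximum dp value is 7.

7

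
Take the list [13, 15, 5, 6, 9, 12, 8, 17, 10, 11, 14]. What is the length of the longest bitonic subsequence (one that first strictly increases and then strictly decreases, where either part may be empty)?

inc[i] = longest strictly increasing subsequence ending at i; dec[i] = longest strictly decreasing subsequence starting at i:
i:      1  2  3  4  5  6  7  8  9 10 11
a[i]:  13 15  5  6  9 12  8 17 10 11 14
inc:    1  2  1  2  3  4  3  5  4  5  6
dec:    3  3  1  1  2  2  1  2  1  1  1
Best peak at i=8 (value 17): inc=5, dec=2, length 5+2−1 = 6.

6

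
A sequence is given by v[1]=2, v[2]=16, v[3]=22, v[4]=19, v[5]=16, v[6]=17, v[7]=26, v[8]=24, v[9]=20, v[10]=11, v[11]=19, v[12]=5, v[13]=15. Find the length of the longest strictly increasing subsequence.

Track the smallest tail for each achievable length (strict):
2 → extends → [2]
16 → extends → [2, 16]
22 → extends → [2, 16, 22]
19 → replaces 22 → [2, 16, 19]
16 → already a tail → [2, 16, 19]
17 → replaces 19 → [2, 16, 17]
26 → extends → [2, 16, 17, 26]
24 → replaces 26 → [2, 16, 17, 24]
20 → replaces 24 → [2, 16, 17, 20]
11 → replaces 16 → [2, 11, 17, 20]
19 → replaces 20 → [2, 11, 17, 19]
5 → replaces 11 → [2, 5, 17, 19]
15 → replaces 17 → [2, 5, 15, 19]
Four tails, so the longest strictly increasing subsequence has length 4 (e.g. 2, 16, 22, 26).

4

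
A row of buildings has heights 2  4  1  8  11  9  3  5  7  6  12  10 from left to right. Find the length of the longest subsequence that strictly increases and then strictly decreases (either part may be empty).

inc[i] = longest strictly increasing subsequence ending at i; dec[i] = longest strictly decreasing subsequence starting at i:
i:      1  2  3  4  5  6  7  8  9 10 11 12
a[i]:   2  4  1  8 11  9  3  5  7  6 12 10
inc:    1  2  1  3  4  4  2  3  4  4  5  5
dec:    2  2  1  3  4  3  1  1  2  1  2  1
Best peak at i=5 (value 11): inc=4, dec=4, length 4+4−1 = 7.

7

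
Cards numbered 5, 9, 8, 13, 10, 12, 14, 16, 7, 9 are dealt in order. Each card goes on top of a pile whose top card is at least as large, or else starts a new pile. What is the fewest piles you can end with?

6

Place each on the leftmost legal pile:
5 → new pile 1 (tops now [5])
9 → new pile 2 (tops now [5, 9])
8 → pile 2 (tops now [5, 8])
13 → new pile 3 (tops now [5, 8, 13])
10 → pile 3 (tops now [5, 8, 10])
12 → new pile 4 (tops now [5, 8, 10, 12])
14 → new pile 5 (tops now [5, 8, 10, 12, 14])
16 → new pile 6 (tops now [5, 8, 10, 12, 14, 16])
7 → pile 2 (tops now [5, 7, 10, 12, 14, 16])
9 → pile 3 (tops now [5, 7, 9, 12, 14, 16])
Six piles.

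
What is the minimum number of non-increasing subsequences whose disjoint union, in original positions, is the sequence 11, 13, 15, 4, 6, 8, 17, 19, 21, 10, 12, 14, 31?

The minimum number of non-increasing subsequences covering a sequence equals the length of its longest strictly increasing subsequence.
LIS length is 7 (e.g. 11, 13, 15, 17, 19, 21, 31), so 7 piles are needed.

7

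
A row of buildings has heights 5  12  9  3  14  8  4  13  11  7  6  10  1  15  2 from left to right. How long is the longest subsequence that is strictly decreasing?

6

Let dp[i] be the longest strictly decreasing subsequence ending at i:
i:      1  2  3  4  5  6  7  8  9 10 11 12 13 14 15
a[i]:   5 12  9  3 14  8  4 13 11  7  6 10  1 15  2
dp:     1  1  2  3  1  3  4  2  3  4  5  4  6  1  6
Maximum is 6.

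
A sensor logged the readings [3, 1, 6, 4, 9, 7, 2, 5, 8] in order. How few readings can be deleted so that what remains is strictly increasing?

5

Fewest deletions = n − (longest strictly increasing subsequence).
i:     1 2 3 4 5 6 7 8 9
a[i]:  3 1 6 4 9 7 2 5 8
dp:    1 1 2 2 3 3 2 3 4
max dp = 4, so deletions = 9 − 4 = 5.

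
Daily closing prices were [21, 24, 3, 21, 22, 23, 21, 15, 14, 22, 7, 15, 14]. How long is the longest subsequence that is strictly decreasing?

Negate each value so 'decreasing' becomes 'increasing', then run patience tails on the negated sequence:
-21 → extends → [-21]
-24 → replaces -21 → [-24]
-3 → extends → [-24, -3]
-21 → replaces -3 → [-24, -21]
-22 → replaces -21 → [-24, -22]
-23 → replaces -22 → [-24, -23]
-21 → extends → [-24, -23, -21]
-15 → extends → [-24, -23, -21, -15]
-14 → extends → [-24, -23, -21, -15, -14]
-22 → replaces -21 → [-24, -23, -22, -15, -14]
-7 → extends → [-24, -23, -22, -15, -14, -7]
-15 → already a tail → [-24, -23, -22, -15, -14, -7]
-14 → already a tail → [-24, -23, -22, -15, -14, -7]
Six tails, so the longest strictly decreasing subsequence of the original has length 6.

6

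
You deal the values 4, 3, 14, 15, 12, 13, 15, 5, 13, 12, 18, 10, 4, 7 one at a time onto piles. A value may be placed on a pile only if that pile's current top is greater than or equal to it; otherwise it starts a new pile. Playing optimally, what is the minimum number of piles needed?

5

The minimum number of non-increasing subsequences covering a sequence equals the length of its longest strictly increasing subsequence.
LIS length is 5 (e.g. 4, 12, 13, 15, 18), so 5 piles are needed.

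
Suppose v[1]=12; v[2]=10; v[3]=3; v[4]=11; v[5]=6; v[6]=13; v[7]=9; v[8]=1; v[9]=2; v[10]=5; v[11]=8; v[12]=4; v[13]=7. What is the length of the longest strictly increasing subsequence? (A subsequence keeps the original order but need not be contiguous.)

Track the smallest tail for each achievable length (strict):
12 → extends → [12]
10 → replaces 12 → [10]
3 → replaces 10 → [3]
11 → extends → [3, 11]
6 → replaces 11 → [3, 6]
13 → extends → [3, 6, 13]
9 → replaces 13 → [3, 6, 9]
1 → replaces 3 → [1, 6, 9]
2 → replaces 6 → [1, 2, 9]
5 → replaces 9 → [1, 2, 5]
8 → extends → [1, 2, 5, 8]
4 → replaces 5 → [1, 2, 4, 8]
7 → replaces 8 → [1, 2, 4, 7]
Four tails, so the longest strictly increasing subsequence has length 4 (e.g. 1, 2, 5, 8).

4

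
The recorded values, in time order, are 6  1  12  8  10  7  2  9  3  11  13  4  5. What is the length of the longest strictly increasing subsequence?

Track the smallest tail for each achievable length (strict):
6 → extends → [6]
1 → replaces 6 → [1]
12 → extends → [1, 12]
8 → replaces 12 → [1, 8]
10 → extends → [1, 8, 10]
7 → replaces 8 → [1, 7, 10]
2 → replaces 7 → [1, 2, 10]
9 → replaces 10 → [1, 2, 9]
3 → replaces 9 → [1, 2, 3]
11 → extends → [1, 2, 3, 11]
13 → extends → [1, 2, 3, 11, 13]
4 → replaces 11 → [1, 2, 3, 4, 13]
5 → replaces 13 → [1, 2, 3, 4, 5]
Five tails, so the longest strictly increasing subsequence has length 5 (e.g. 6, 8, 10, 11, 13).

5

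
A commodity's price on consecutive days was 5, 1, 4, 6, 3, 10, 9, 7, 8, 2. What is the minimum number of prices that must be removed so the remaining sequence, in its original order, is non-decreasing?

Fewest deletions = n − (longest non-decreasing subsequence).
Patience tails:
5 → extends → [5]
1 → replaces 5 → [1]
4 → extends → [1, 4]
6 → extends → [1, 4, 6]
3 → replaces 4 → [1, 3, 6]
10 → extends → [1, 3, 6, 10]
9 → replaces 10 → [1, 3, 6, 9]
7 → replaces 9 → [1, 3, 6, 7]
8 → extends → [1, 3, 6, 7, 8]
2 → replaces 3 → [1, 2, 6, 7, 8]
Longest non-decreasing subsequence has length 5, so deletions = 10 − 5 = 5.

5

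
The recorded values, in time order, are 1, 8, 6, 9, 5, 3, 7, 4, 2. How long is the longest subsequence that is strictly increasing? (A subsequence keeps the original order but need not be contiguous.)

Let dp[i] be the length of the longest such subsequence ending at index i:
i:     1 2 3 4 5 6 7 8 9
a[i]:  1 8 6 9 5 3 7 4 2
dp:    1 2 2 3 2 2 3 3 2
Maximum dp value is 3.

3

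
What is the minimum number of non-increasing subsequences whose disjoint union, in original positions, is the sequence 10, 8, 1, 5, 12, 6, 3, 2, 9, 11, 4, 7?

5

The minimum number of non-increasing subsequences covering a sequence equals the length of its longest strictly increasing subsequence.
LIS length is 5 (e.g. 1, 5, 6, 9, 11), so 5 piles are needed.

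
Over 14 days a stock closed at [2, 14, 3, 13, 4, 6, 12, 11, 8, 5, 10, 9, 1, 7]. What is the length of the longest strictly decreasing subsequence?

7

Negate each value so 'decreasing' becomes 'increasing', then run patience tails on the negated sequence:
-2 → extends → [-2]
-14 → replaces -2 → [-14]
-3 → extends → [-14, -3]
-13 → replaces -3 → [-14, -13]
-4 → extends → [-14, -13, -4]
-6 → replaces -4 → [-14, -13, -6]
-12 → replaces -6 → [-14, -13, -12]
-11 → extends → [-14, -13, -12, -11]
-8 → extends → [-14, -13, -12, -11, -8]
-5 → extends → [-14, -13, -12, -11, -8, -5]
-10 → replaces -8 → [-14, -13, -12, -11, -10, -5]
-9 → replaces -5 → [-14, -13, -12, -11, -10, -9]
-1 → extends → [-14, -13, -12, -11, -10, -9, -1]
-7 → replaces -1 → [-14, -13, -12, -11, -10, -9, -7]
Seven tails, so the longest strictly decreasing subsequence of the original has length 7.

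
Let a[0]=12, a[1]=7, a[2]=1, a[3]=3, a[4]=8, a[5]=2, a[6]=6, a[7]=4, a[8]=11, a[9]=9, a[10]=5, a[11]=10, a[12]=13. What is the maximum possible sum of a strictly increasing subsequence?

Let S[i] be the best sum of a strictly increasing subsequence ending at i:
i:      0  1  2  3  4  5  6  7  8  9 10 11 12
a[i]:  12  7  1  3  8  2  6  4 11  9  5 10 13
S:     12  7  1  4 15  3 10  8 26 24 13 34 47
Maximum is 47 (e.g. 7 + 8 + 9 + 10 + 13).

47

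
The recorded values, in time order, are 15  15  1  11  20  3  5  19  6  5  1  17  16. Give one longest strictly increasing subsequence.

1, 3, 5, 6, 17

Patience tails give the LIS length; then backtrack through the dp parents:
15 → extends → [15]
15 → already a tail → [15]
1 → replaces 15 → [1]
11 → extends → [1, 11]
20 → extends → [1, 11, 20]
3 → replaces 11 → [1, 3, 20]
5 → replaces 20 → [1, 3, 5]
19 → extends → [1, 3, 5, 19]
6 → replaces 19 → [1, 3, 5, 6]
5 → already a tail → [1, 3, 5, 6]
1 → already a tail → [1, 3, 5, 6]
17 → extends → [1, 3, 5, 6, 17]
16 → replaces 17 → [1, 3, 5, 6, 16]
Length 5; one witness is 1, 3, 5, 6, 17.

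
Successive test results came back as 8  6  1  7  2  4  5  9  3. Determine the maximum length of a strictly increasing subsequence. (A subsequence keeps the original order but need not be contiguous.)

5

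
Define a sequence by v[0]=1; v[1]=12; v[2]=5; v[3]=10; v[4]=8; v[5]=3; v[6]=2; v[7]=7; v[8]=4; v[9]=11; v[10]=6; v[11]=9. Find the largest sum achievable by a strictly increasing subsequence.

Let S[i] be the best sum of a strictly increasing subsequence ending at i:
i:      0  1  2  3  4  5  6  7  8  9 10 11
v[i]:   1 12  5 10  8  3  2  7  4 11  6  9
S:      1 13  6 16 14  4  3 13  8 27 14 23
Maximum is 27 (e.g. 1 + 5 + 10 + 11).

27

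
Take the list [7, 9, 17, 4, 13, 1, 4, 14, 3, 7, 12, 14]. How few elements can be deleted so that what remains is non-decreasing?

7

Fewest deletions = n − (longest non-decreasing subsequence).
i:      1  2  3  4  5  6  7  8  9 10 11 12
a[i]:   7  9 17  4 13  1  4 14  3  7 12 14
dp:     1  2  3  1  3  1  2  4  2  3  4  5
max dp = 5, so deletions = 12 − 5 = 7.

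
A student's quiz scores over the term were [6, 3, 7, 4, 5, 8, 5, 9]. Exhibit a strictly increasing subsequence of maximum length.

3, 4, 5, 8, 9

Patience tails give the LIS length; then backtrack through the dp parents:
6 → extends → [6]
3 → replaces 6 → [3]
7 → extends → [3, 7]
4 → replaces 7 → [3, 4]
5 → extends → [3, 4, 5]
8 → extends → [3, 4, 5, 8]
5 → already a tail → [3, 4, 5, 8]
9 → extends → [3, 4, 5, 8, 9]
Length 5; one witness is 3, 4, 5, 8, 9.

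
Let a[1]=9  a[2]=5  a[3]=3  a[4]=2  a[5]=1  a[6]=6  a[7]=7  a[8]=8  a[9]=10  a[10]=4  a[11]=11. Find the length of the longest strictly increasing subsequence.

Let dp[i] be the length of the longest such subsequence ending at index i:
i:      1  2  3  4  5  6  7  8  9 10 11
a[i]:   9  5  3  2  1  6  7  8 10  4 11
dp:     1  1  1  1  1  2  3  4  5  2  6
Maximum dp value is 6.

6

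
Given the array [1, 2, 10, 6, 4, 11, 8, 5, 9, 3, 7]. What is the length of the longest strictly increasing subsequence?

5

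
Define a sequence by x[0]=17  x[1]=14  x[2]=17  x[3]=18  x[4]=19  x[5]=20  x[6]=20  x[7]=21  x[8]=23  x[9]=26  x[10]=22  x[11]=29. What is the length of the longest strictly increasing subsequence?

Track the smallest tail for each achievable length (strict):
17 → extends → [17]
14 → replaces 17 → [14]
17 → extends → [14, 17]
18 → extends → [14, 17, 18]
19 → extends → [14, 17, 18, 19]
20 → extends → [14, 17, 18, 19, 20]
20 → already a tail → [14, 17, 18, 19, 20]
21 → extends → [14, 17, 18, 19, 20, 21]
23 → extends → [14, 17, 18, 19, 20, 21, 23]
26 → extends → [14, 17, 18, 19, 20, 21, 23, 26]
22 → replaces 23 → [14, 17, 18, 19, 20, 21, 22, 26]
29 → extends → [14, 17, 18, 19, 20, 21, 22, 26, 29]
Nine tails, so the longest strictly increasing subsequence has length 9 (e.g. 14, 17, 18, 19, 20, 21, 23, 26, 29).

9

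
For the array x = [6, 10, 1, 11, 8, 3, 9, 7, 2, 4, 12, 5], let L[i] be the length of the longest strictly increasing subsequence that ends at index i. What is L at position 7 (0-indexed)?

3

dp[i] = 1 + max{dp[j] : j<i, x[j]<x[i]} (or 1 if no such j):
i:      0  1  2  3  4  5  6  7  8  9 10 11
x[i]:   6 10  1 11  8  3  9  7  2  4 12  5
dp:     1  2  1  3  2  2  3  3  2  3  4  4
At index 7 the value is 3.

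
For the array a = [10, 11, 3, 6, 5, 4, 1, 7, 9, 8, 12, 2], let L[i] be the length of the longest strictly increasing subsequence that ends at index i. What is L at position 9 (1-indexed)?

4

dp[i] = 1 + max{dp[j] : j<i, a[j]<a[i]} (or 1 if no such j):
i:      1  2  3  4  5  6  7  8  9 10 11 12
a[i]:  10 11  3  6  5  4  1  7  9  8 12  2
dp:     1  2  1  2  2  2  1  3  4  4  5  2
At index 9 the value is 4.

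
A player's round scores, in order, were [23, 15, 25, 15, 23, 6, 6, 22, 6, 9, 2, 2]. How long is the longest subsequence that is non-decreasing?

Let dp[i] be the length of the longest such subsequence ending at index i:
i:      1  2  3  4  5  6  7  8  9 10 11 12
a[i]:  23 15 25 15 23  6  6 22  6  9  2  2
dp:     1  1  2  2  3  1  2  3  3  4  1  2
Maximum dp value is 4.

4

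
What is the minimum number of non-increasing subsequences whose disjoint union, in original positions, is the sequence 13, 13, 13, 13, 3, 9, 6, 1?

2

Place each on the leftmost legal pile:
13 → new pile 1 (tops now [13])
13 → pile 1 (tops now [13])
13 → pile 1 (tops now [13])
13 → pile 1 (tops now [13])
3 → pile 1 (tops now [3])
9 → new pile 2 (tops now [3, 9])
6 → pile 2 (tops now [3, 6])
1 → pile 1 (tops now [1, 6])
Two piles.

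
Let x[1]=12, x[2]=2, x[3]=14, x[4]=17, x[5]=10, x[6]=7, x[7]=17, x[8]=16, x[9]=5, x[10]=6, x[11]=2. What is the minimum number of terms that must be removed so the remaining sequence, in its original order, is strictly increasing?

Fewest deletions = n − (longest strictly increasing subsequence).
Patience tails:
12 → extends → [12]
2 → replaces 12 → [2]
14 → extends → [2, 14]
17 → extends → [2, 14, 17]
10 → replaces 14 → [2, 10, 17]
7 → replaces 10 → [2, 7, 17]
17 → already a tail → [2, 7, 17]
16 → replaces 17 → [2, 7, 16]
5 → replaces 7 → [2, 5, 16]
6 → replaces 16 → [2, 5, 6]
2 → already a tail → [2, 5, 6]
Longest strictly increasing subsequence has length 3, so deletions = 11 − 3 = 8.

8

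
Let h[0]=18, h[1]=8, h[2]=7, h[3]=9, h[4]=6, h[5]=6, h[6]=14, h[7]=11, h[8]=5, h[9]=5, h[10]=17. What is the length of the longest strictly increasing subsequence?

4

Let dp[i] be the length of the longest such subsequence ending at index i:
i:      0  1  2  3  4  5  6  7  8  9 10
h[i]:  18  8  7  9  6  6 14 11  5  5 17
dp:     1  1  1  2  1  1  3  3  1  1  4
Maximum dp value is 4.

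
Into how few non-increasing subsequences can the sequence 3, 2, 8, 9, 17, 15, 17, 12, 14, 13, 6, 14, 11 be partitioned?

6

The minimum number of non-increasing subsequences covering a sequence equals the length of its longest strictly increasing subsequence.
LIS length is 6 (e.g. 3, 8, 9, 12, 13, 14), so 6 piles are needed.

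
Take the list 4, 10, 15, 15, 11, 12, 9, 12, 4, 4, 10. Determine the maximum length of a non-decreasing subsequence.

Let dp[i] be the length of the longest such subsequence ending at index i:
i:      1  2  3  4  5  6  7  8  9 10 11
a[i]:   4 10 15 15 11 12  9 12  4  4 10
dp:     1  2  3  4  3  4  2  5  2  3  4
Maximum dp value is 5.

5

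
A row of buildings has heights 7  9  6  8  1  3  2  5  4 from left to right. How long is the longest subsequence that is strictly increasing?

3

Track the smallest tail for each achievable length (strict):
7 → extends → [7]
9 → extends → [7, 9]
6 → replaces 7 → [6, 9]
8 → replaces 9 → [6, 8]
1 → replaces 6 → [1, 8]
3 → replaces 8 → [1, 3]
2 → replaces 3 → [1, 2]
5 → extends → [1, 2, 5]
4 → replaces 5 → [1, 2, 4]
Three tails, so the longest strictly increasing subsequence has length 3 (e.g. 1, 3, 5).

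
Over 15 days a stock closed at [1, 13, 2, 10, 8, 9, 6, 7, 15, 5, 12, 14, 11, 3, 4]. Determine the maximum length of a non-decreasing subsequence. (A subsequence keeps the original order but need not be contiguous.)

Let dp[i] be the length of the longest such subsequence ending at index i:
i:      1  2  3  4  5  6  7  8  9 10 11 12 13 14 15
a[i]:   1 13  2 10  8  9  6  7 15  5 12 14 11  3  4
dp:     1  2  2  3  3  4  3  4  5  3  5  6  5  3  4
Maximum dp value is 6.

6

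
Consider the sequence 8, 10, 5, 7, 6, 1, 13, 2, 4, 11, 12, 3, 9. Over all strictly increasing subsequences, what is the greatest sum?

Let S[i] be the best sum of a strictly increasing subsequence ending at i:
i:      1  2  3  4  5  6  7  8  9 10 11 12 13
a[i]:   8 10  5  7  6  1 13  2  4 11 12  3  9
S:      8 18  5 12 11  1 31  3  7 29 41  6 21
Maximum is 41 (e.g. 8 + 10 + 11 + 12).

41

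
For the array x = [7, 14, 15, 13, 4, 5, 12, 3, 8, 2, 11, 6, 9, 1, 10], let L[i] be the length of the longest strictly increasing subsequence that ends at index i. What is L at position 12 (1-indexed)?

dp[i] = 1 + max{dp[j] : j<i, x[j]<x[i]} (or 1 if no such j):
i:      1  2  3  4  5  6  7  8  9 10 11 12 13 14 15
x[i]:   7 14 15 13  4  5 12  3  8  2 11  6  9  1 10
dp:     1  2  3  2  1  2  3  1  3  1  4  3  4  1  5
At index 12 the value is 3.

3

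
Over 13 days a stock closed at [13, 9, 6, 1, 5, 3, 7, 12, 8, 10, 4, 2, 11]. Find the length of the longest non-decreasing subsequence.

Let dp[i] be the length of the longest such subsequence ending at index i:
i:      1  2  3  4  5  6  7  8  9 10 11 12 13
a[i]:  13  9  6  1  5  3  7 12  8 10  4  2 11
dp:     1  1  1  1  2  2  3  4  4  5  3  2  6
Maximum dp value is 6.

6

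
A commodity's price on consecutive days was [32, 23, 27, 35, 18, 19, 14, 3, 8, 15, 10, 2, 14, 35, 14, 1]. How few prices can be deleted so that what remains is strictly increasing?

Fewest deletions = n − (longest strictly increasing subsequence).
Patience tails:
32 → extends → [32]
23 → replaces 32 → [23]
27 → extends → [23, 27]
35 → extends → [23, 27, 35]
18 → replaces 23 → [18, 27, 35]
19 → replaces 27 → [18, 19, 35]
14 → replaces 18 → [14, 19, 35]
3 → replaces 14 → [3, 19, 35]
8 → replaces 19 → [3, 8, 35]
15 → replaces 35 → [3, 8, 15]
10 → replaces 15 → [3, 8, 10]
2 → replaces 3 → [2, 8, 10]
14 → extends → [2, 8, 10, 14]
35 → extends → [2, 8, 10, 14, 35]
14 → already a tail → [2, 8, 10, 14, 35]
1 → replaces 2 → [1, 8, 10, 14, 35]
Longest strictly increasing subsequence has length 5, so deletions = 16 − 5 = 11.

11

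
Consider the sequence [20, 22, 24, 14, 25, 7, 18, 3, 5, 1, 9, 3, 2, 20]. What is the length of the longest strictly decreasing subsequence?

6

Negate each value so 'decreasing' becomes 'increasing', then run patience tails on the negated sequence:
-20 → extends → [-20]
-22 → replaces -20 → [-22]
-24 → replaces -22 → [-24]
-14 → extends → [-24, -14]
-25 → replaces -24 → [-25, -14]
-7 → extends → [-25, -14, -7]
-18 → replaces -14 → [-25, -18, -7]
-3 → extends → [-25, -18, -7, -3]
-5 → replaces -3 → [-25, -18, -7, -5]
-1 → extends → [-25, -18, -7, -5, -1]
-9 → replaces -7 → [-25, -18, -9, -5, -1]
-3 → replaces -1 → [-25, -18, -9, -5, -3]
-2 → extends → [-25, -18, -9, -5, -3, -2]
-20 → replaces -18 → [-25, -20, -9, -5, -3, -2]
Six tails, so the longest strictly decreasing subsequence of the original has length 6.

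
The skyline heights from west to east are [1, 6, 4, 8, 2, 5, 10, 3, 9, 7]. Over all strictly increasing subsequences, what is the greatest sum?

25

Let S[i] be the best sum of a strictly increasing subsequence ending at i:
i:      1  2  3  4  5  6  7  8  9 10
a[i]:   1  6  4  8  2  5 10  3  9  7
S:      1  7  5 15  3 10 25  6 24 17
Maximum is 25 (e.g. 1 + 6 + 8 + 10).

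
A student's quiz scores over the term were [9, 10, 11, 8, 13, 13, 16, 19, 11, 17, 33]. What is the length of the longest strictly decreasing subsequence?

2

Let dp[i] be the longest strictly decreasing subsequence ending at i:
i:      1  2  3  4  5  6  7  8  9 10 11
a[i]:   9 10 11  8 13 13 16 19 11 17 33
dp:     1  1  1  2  1  1  1  1  2  2  1
Maximum is 2.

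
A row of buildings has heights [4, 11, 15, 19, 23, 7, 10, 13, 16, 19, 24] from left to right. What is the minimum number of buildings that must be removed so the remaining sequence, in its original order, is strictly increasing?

Fewest deletions = n − (longest strictly increasing subsequence).
i:      1  2  3  4  5  6  7  8  9 10 11
a[i]:   4 11 15 19 23  7 10 13 16 19 24
dp:     1  2  3  4  5  2  3  4  5  6  7
max dp = 7, so deletions = 11 − 7 = 4.

4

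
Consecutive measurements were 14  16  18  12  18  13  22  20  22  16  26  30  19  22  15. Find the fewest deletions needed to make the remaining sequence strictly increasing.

Fewest deletions = n − (longest strictly increasing subsequence).
i:      1  2  3  4  5  6  7  8  9 10 11 12 13 14 15
a[i]:  14 16 18 12 18 13 22 20 22 16 26 30 19 22 15
dp:     1  2  3  1  3  2  4  4  5  3  6  7  4  5  3
max dp = 7, so deletions = 15 − 7 = 8.

8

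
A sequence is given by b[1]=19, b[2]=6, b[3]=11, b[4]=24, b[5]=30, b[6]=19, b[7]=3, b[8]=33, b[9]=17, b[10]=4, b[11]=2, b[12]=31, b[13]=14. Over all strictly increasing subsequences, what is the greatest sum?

106

Let S[i] be the best sum of a strictly increasing subsequence ending at i:
i:       1   2   3   4   5   6   7   8   9  10  11  12  13
b[i]:   19   6  11  24  30  19   3  33  17   4   2  31  14
S:      19   6  17  43  73  36   3 106  34   7   2 104  31
Maximum is 106 (e.g. 19 + 24 + 30 + 33).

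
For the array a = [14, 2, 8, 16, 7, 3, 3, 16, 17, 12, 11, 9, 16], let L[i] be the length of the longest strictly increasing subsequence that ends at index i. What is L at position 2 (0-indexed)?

dp[i] = 1 + max{dp[j] : j<i, a[j]<a[i]} (or 1 if no such j):
i:      0  1  2  3  4  5  6  7  8  9 10 11 12
a[i]:  14  2  8 16  7  3  3 16 17 12 11  9 16
dp:     1  1  2  3  2  2  2  3  4  3  3  3  4
At index 2 the value is 2.

2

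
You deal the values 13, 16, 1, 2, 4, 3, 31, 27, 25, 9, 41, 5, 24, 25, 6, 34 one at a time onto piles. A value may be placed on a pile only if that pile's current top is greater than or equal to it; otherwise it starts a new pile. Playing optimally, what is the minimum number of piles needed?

The minimum number of non-increasing subsequences covering a sequence equals the length of its longest strictly increasing subsequence.
LIS length is 7 (e.g. 1, 2, 4, 9, 24, 25, 34), so 7 piles are needed.

7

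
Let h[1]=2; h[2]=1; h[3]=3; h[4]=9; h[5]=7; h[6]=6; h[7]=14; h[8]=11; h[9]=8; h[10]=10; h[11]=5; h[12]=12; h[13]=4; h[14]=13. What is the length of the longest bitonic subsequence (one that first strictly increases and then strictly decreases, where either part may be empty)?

8

inc[i] = longest strictly increasing subsequence ending at i; dec[i] = longest strictly decreasing subsequence starting at i:
i:      1  2  3  4  5  6  7  8  9 10 11 12 13 14
h[i]:   2  1  3  9  7  6 14 11  8 10  5 12  4 13
inc:    1  1  2  3  3  3  4  4  4  5  3  6  3  7
dec:    2  1  1  5  4  3  5  4  3  3  2  2  1  1
Best peak at i=7 (value 14): inc=4, dec=5, length 4+5−1 = 8.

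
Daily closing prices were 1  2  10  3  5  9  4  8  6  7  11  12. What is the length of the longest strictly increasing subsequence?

8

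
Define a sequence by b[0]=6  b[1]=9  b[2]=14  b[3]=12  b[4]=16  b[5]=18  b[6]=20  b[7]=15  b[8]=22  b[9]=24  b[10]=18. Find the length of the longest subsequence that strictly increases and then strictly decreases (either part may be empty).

9

inc[i] = longest strictly increasing subsequence ending at i; dec[i] = longest strictly decreasing subsequence starting at i:
i:      0  1  2  3  4  5  6  7  8  9 10
b[i]:   6  9 14 12 16 18 20 15 22 24 18
inc:    1  2  3  3  4  5  6  4  7  8  5
dec:    1  1  2  1  2  2  2  1  2  2  1
Best peak at i=9 (value 24): inc=8, dec=2, length 8+2−1 = 9.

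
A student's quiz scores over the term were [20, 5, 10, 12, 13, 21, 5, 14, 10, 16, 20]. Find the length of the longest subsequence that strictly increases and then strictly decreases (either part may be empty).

inc[i] = longest strictly increasing subsequence ending at i; dec[i] = longest strictly decreasing subsequence starting at i:
i:      1  2  3  4  5  6  7  8  9 10 11
a[i]:  20  5 10 12 13 21  5 14 10 16 20
inc:    1  1  2  3  4  5  1  5  2  6  7
dec:    3  1  2  2  2  3  1  2  1  1  1
Best peak at i=6 (value 21): inc=5, dec=3, length 5+3−1 = 7.

7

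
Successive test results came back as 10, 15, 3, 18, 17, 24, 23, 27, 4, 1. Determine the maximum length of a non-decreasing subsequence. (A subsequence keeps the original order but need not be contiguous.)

Track the smallest tail for each achievable length (allowing ties):
10 → extends → [10]
15 → extends → [10, 15]
3 → replaces 10 → [3, 15]
18 → extends → [3, 15, 18]
17 → replaces 18 → [3, 15, 17]
24 → extends → [3, 15, 17, 24]
23 → replaces 24 → [3, 15, 17, 23]
27 → extends → [3, 15, 17, 23, 27]
4 → replaces 15 → [3, 4, 17, 23, 27]
1 → replaces 3 → [1, 4, 17, 23, 27]
Five tails, so the longest non-decreasing subsequence has length 5 (e.g. 10, 15, 18, 24, 27).

5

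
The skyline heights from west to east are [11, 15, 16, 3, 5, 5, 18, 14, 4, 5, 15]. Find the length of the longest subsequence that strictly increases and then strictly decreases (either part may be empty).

inc[i] = longest strictly increasing subsequence ending at i; dec[i] = longest strictly decreasing subsequence starting at i:
i:      1  2  3  4  5  6  7  8  9 10 11
a[i]:  11 15 16  3  5  5 18 14  4  5 15
inc:    1  2  3  1  2  2  4  3  2  3  4
dec:    3  3  3  1  2  2  3  2  1  1  1
Best peak at i=7 (value 18): inc=4, dec=3, length 4+3−1 = 6.

6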